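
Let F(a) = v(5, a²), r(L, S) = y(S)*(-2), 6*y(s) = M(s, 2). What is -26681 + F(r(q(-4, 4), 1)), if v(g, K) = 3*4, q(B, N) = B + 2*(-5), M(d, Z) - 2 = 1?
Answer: -26669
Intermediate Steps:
M(d, Z) = 3 (M(d, Z) = 2 + 1 = 3)
y(s) = ½ (y(s) = (⅙)*3 = ½)
q(B, N) = -10 + B (q(B, N) = B - 10 = -10 + B)
v(g, K) = 12
r(L, S) = -1 (r(L, S) = (½)*(-2) = -1)
F(a) = 12
-26681 + F(r(q(-4, 4), 1)) = -26681 + 12 = -26669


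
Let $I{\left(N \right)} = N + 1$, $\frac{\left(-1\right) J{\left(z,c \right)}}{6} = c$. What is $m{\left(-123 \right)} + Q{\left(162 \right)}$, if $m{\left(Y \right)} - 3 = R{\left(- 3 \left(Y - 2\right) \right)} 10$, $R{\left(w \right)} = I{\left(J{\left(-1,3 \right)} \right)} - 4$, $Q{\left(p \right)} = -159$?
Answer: $-366$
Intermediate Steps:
$J{\left(z,c \right)} = - 6 c$
$I{\left(N \right)} = 1 + N$
$R{\left(w \right)} = -21$ ($R{\left(w \right)} = \left(1 - 18\right) - 4 = -17 - 4 = -21$)
$m{\left(Y \right)} = -207$ ($m{\left(Y \right)} = 3 - 210 = -207$)
$m{\left(-123 \right)} + Q{\left(162 \right)} = -207 - 159 = -366$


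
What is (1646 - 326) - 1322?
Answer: -2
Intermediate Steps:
(1646 - 326) - 1322 = 1320 - 1322 = -2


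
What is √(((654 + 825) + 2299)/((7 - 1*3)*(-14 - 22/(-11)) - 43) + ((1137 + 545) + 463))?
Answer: √17418947/91 ≈ 45.864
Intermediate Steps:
√(((654 + 825) + 2299)/((7 - 1*3)*(-14 - 22/(-11)) - 43) + ((1137 + 545) + 463)) = √((1479 + 2299)/((7 - 3)*(-14 - 22*(-1/11)) - 43) + (1682 + 463)) = √(3778/(4*(-14 + 2) - 43) + 2145) = √(3778/(4*(-12) - 43) + 2145) = √(3778/(-48 - 43) + 2145) = √(3778/(-91) + 2145) = √(3778*(-1/91) + 2145) = √(-3778/91 + 2145) = √(191417/91) = √17418947/91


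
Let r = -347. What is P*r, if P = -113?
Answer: 39211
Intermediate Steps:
P*r = -113*(-347) = 39211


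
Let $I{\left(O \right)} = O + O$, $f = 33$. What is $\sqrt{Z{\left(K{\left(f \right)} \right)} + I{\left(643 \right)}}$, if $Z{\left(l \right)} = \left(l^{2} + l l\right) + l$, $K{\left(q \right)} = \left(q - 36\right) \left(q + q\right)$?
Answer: $2 \sqrt{19874} \approx 281.95$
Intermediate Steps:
$K{\left(q \right)} = 2 q \left(-36 + q\right)$ ($K{\left(q \right)} = \left(-36 + q\right) 2 q = 2 q \left(-36 + q\right)$)
$Z{\left(l \right)} = l + 2 l^{2}$ ($Z{\left(l \right)} = \left(l^{2} + l^{2}\right) + l = 2 l^{2} + l = l + 2 l^{2}$)
$I{\left(O \right)} = 2 O$
$\sqrt{Z{\left(K{\left(f \right)} \right)} + I{\left(643 \right)}} = \sqrt{2 \cdot 33 \left(-36 + 33\right) \left(1 + 2 \cdot 2 \cdot 33 \left(-36 + 33\right)\right) + 2 \cdot 643} = \sqrt{2 \cdot 33 \left(-3\right) \left(1 + 2 \cdot 2 \cdot 33 \left(-3\right)\right) + 1286} = \sqrt{- 198 \left(1 + 2 \left(-198\right)\right) + 1286} = \sqrt{- 198 \left(1 - 396\right) + 1286} = \sqrt{\left(-198\right) \left(-395\right) + 1286} = \sqrt{78210 + 1286} = \sqrt{79496} = 2 \sqrt{19874}$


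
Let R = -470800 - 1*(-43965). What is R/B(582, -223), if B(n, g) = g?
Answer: 426835/223 ≈ 1914.1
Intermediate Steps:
R = -426835 (R = -470800 + 43965 = -426835)
R/B(582, -223) = -426835/(-223) = -426835*(-1/223) = 426835/223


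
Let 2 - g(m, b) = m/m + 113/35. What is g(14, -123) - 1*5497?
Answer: -192473/35 ≈ -5499.2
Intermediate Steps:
g(m, b) = -78/35 (g(m, b) = 2 - (m/m + 113/35) = 2 - (1 + 113*(1/35)) = 2 - (1 + 113/35) = 2 - 1*148/35 = 2 - 148/35 = -78/35)
g(14, -123) - 1*5497 = -78/35 - 1*5497 = -78/35 - 5497 = -192473/35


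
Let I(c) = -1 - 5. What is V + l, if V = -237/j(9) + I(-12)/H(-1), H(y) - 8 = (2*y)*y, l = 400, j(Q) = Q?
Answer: 5596/15 ≈ 373.07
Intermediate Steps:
H(y) = 8 + 2*y² (H(y) = 8 + (2*y)*y = 8 + 2*y²)
I(c) = -6
V = -404/15 (V = -237/9 - 6/(8 + 2*(-1)²) = -237*⅑ - 6/(8 + 2*1) = -79/3 - 6/(8 + 2) = -79/3 - 6/10 = -79/3 - 6*⅒ = -79/3 - ⅗ = -404/15 ≈ -26.933)
V + l = -404/15 + 400 = 5596/15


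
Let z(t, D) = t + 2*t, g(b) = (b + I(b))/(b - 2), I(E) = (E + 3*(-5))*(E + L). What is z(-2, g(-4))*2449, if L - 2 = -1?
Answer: -14694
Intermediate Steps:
L = 1 (L = 2 - 1 = 1)
I(E) = (1 + E)*(-15 + E) (I(E) = (E + 3*(-5))*(E + 1) = (E - 15)*(1 + E) = (-15 + E)*(1 + E) = (1 + E)*(-15 + E))
g(b) = (-15 + b² - 13*b)/(-2 + b) (g(b) = (b + (-15 + b² - 14*b))/(b - 2) = (-15 + b² - 13*b)/(-2 + b))
z(t, D) = 3*t
z(-2, g(-4))*2449 = (3*(-2))*2449 = -6*2449 = -14694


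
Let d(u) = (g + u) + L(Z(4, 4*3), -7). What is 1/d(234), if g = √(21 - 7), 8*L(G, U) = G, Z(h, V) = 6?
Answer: 3756/881497 - 16*√14/881497 ≈ 0.0041930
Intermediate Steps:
L(G, U) = G/8
g = √14 ≈ 3.7417
d(u) = ¾ + u + √14 (d(u) = (√14 + u) + (⅛)*6 = (u + √14) + ¾ = ¾ + u + √14)
1/d(234) = 1/(¾ + 234 + √14) = 1/(939/4 + √14)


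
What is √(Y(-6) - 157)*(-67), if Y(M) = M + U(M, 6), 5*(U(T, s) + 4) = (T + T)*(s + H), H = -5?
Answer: -737*I*√35/5 ≈ -872.03*I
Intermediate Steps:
U(T, s) = -4 + 2*T*(-5 + s)/5 (U(T, s) = -4 + ((T + T)*(s - 5))/5 = -4 + ((2*T)*(-5 + s))/5 = -4 + (2*T*(-5 + s))/5 = -4 + 2*T*(-5 + s)/5)
Y(M) = -4 + 7*M/5 (Y(M) = M + (-4 - 2*M + (⅖)*M*6) = M + (-4 - 2*M + 12*M/5) = M + (-4 + 2*M/5) = -4 + 7*M/5)
√(Y(-6) - 157)*(-67) = √((-4 + (7/5)*(-6)) - 157)*(-67) = √((-4 - 42/5) - 157)*(-67) = √(-62/5 - 157)*(-67) = √(-847/5)*(-67) = (11*I*√35/5)*(-67) = -737*I*√35/5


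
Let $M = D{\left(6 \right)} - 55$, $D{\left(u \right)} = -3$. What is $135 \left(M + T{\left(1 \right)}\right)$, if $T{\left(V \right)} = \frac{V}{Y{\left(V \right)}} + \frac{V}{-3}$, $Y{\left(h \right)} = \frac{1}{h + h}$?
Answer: $-7605$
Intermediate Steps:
$Y{\left(h \right)} = \frac{1}{2 h}$
$M = -58$ ($M = -3 - 55 = -58$)
$T{\left(V \right)} = 2 V^{2} - \frac{V}{3}$ ($T{\left(V \right)} = \frac{V}{\frac{1}{2} \frac{1}{V}} + \frac{V}{-3} = V 2 V + V \left(- \frac{1}{3}\right) = 2 V^{2} - \frac{V}{3}$)
$135 \left(M + T{\left(1 \right)}\right) = 135 \left(-58 + \frac{1}{3} \cdot 1 \left(-1 + 6 \cdot 1\right)\right) = 135 \left(-58 + \frac{1}{3} \cdot 1 \left(-1 + 6\right)\right) = 135 \left(-58 + \frac{1}{3} \cdot 1 \cdot 5\right) = 135 \left(-58 + \frac{5}{3}\right) = 135 \left(- \frac{169}{3}\right) = -7605$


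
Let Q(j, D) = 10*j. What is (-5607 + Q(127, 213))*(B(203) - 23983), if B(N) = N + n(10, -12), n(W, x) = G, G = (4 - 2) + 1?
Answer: 103120849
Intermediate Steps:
G = 3 (G = 2 + 1 = 3)
n(W, x) = 3
B(N) = 3 + N (B(N) = N + 3 = 3 + N)
(-5607 + Q(127, 213))*(B(203) - 23983) = (-5607 + 10*127)*((3 + 203) - 23983) = (-5607 + 1270)*(206 - 23983) = -4337*(-23777) = 103120849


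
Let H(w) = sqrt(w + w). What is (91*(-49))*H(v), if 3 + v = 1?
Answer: -8918*I ≈ -8918.0*I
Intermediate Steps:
v = -2 (v = -3 + 1 = -2)
H(w) = sqrt(2)*sqrt(w) (H(w) = sqrt(2*w) = sqrt(2)*sqrt(w))
(91*(-49))*H(v) = (91*(-49))*(sqrt(2)*sqrt(-2)) = -4459*sqrt(2)*I*sqrt(2) = -8918*I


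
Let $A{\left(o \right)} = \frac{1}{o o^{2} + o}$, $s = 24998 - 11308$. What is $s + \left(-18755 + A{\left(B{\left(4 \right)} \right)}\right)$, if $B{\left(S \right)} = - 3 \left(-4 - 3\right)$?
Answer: $- \frac{47013329}{9282} \approx -5065.0$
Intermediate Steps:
$B{\left(S \right)} = 21$ ($B{\left(S \right)} = \left(-3\right) \left(-7\right) = 21$)
$s = 13690$ ($s = 24998 - 11308 = 13690$)
$A{\left(o \right)} = \frac{1}{o + o^{3}}$ ($A{\left(o \right)} = \frac{1}{o^{3} + o} = \frac{1}{o + o^{3}}$)
$s + \left(-18755 + A{\left(B{\left(4 \right)} \right)}\right) = 13690 - \left(18755 - \frac{1}{21 + 21^{3}}\right) = 13690 - \left(18755 - \frac{1}{21 + 9261}\right) = 13690 - \left(18755 - \frac{1}{9282}\right) = 13690 + \left(-18755 + \frac{1}{9282}\right) = 13690 - \frac{174083909}{9282} = - \frac{47013329}{9282}$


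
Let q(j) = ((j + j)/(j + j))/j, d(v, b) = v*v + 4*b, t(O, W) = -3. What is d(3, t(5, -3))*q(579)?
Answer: -1/193 ≈ -0.0051813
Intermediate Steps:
d(v, b) = v² + 4*b
q(j) = 1/j (q(j) = ((2*j)/((2*j)))/j = ((2*j)*(1/(2*j)))/j = 1/j)
d(3, t(5, -3))*q(579) = (3² + 4*(-3))/579 = (9 - 12)*(1/579) = -3*1/579 = -1/193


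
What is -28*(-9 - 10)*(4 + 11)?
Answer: 7980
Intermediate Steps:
-28*(-9 - 10)*(4 + 11) = -(-532)*15 = -28*(-285) = 7980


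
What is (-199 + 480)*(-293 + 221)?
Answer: -20232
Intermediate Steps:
(-199 + 480)*(-293 + 221) = 281*(-72) = -20232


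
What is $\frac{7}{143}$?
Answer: $\frac{7}{143} \approx 0.048951$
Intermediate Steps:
$\frac{7}{143}$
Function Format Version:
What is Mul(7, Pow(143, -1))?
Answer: Rational(7, 143) ≈ 0.048951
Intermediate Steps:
Mul(7, Pow(143, -1)) = Mul(7, Rational(1, 143)) = Rational(7, 143)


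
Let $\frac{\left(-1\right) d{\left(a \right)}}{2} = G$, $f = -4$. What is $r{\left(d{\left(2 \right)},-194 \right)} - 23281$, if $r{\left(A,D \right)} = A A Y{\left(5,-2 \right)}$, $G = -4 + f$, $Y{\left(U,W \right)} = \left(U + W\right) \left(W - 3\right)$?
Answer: $-27121$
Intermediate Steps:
$Y{\left(U,W \right)} = \left(-3 + W\right) \left(U + W\right)$ ($Y{\left(U,W \right)} = \left(U + W\right) \left(-3 + W\right) = \left(-3 + W\right) \left(U + W\right)$)
$G = -8$ ($G = -4 - 4 = -8$)
$d{\left(a \right)} = 16$ ($d{\left(a \right)} = \left(-2\right) \left(-8\right) = 16$)
$r{\left(A,D \right)} = - 15 A^{2}$ ($r{\left(A,D \right)} = A A \left(\left(-2\right)^{2} - 15 - -6 + 5 \left(-2\right)\right) = A^{2} \left(4 - 15 + 6 - 10\right) = A^{2} \left(-15\right) = - 15 A^{2}$)
$r{\left(d{\left(2 \right)},-194 \right)} - 23281 = - 15 \cdot 16^{2} - 23281 = \left(-15\right) 256 - 23281 = -3840 - 23281 = -27121$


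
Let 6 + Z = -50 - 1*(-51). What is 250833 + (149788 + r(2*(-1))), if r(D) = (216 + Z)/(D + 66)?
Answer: 25639955/64 ≈ 4.0062e+5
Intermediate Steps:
Z = -5 (Z = -6 + (-50 - 1*(-51)) = -6 + (-50 + 51) = -6 + 1 = -5)
r(D) = 211/(66 + D) (r(D) = (216 - 5)/(D + 66) = 211/(66 + D))
250833 + (149788 + r(2*(-1))) = 250833 + (149788 + 211/(66 + 2*(-1))) = 250833 + (149788 + 211/(66 - 2)) = 250833 + (149788 + 211/64) = 250833 + 9586643/64 = 25639955/64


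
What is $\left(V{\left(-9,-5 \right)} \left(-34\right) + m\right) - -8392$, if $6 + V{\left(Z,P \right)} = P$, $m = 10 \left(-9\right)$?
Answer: $8676$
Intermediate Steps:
$m = -90$
$V{\left(Z,P \right)} = -6 + P$
$\left(V{\left(-9,-5 \right)} \left(-34\right) + m\right) - -8392 = \left(\left(-6 - 5\right) \left(-34\right) - 90\right) - -8392 = \left(\left(-11\right) \left(-34\right) - 90\right) + 8392 = \left(374 - 90\right) + 8392 = 284 + 8392 = 8676$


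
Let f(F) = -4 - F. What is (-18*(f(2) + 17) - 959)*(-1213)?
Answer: 1403441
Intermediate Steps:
(-18*(f(2) + 17) - 959)*(-1213) = (-18*((-4 - 1*2) + 17) - 959)*(-1213) = (-18*((-4 - 2) + 17) - 959)*(-1213) = (-18*(-6 + 17) - 959)*(-1213) = (-18*11 - 959)*(-1213) = (-198 - 959)*(-1213) = -1157*(-1213) = 1403441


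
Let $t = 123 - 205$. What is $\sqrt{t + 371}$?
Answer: $17$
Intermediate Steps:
$t = -82$ ($t = 123 - 205 = -82$)
$\sqrt{t + 371} = \sqrt{-82 + 371} = \sqrt{289} = 17$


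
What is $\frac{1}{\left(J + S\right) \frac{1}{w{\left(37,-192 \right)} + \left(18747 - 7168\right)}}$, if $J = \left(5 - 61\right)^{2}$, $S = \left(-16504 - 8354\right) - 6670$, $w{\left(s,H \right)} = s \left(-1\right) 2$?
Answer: $- \frac{295}{728} \approx -0.40522$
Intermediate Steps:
$w{\left(s,H \right)} = - 2 s$ ($w{\left(s,H \right)} = - s 2 = - 2 s$)
$S = -31528$ ($S = -24858 - 6670 = -31528$)
$J = 3136$ ($J = \left(-56\right)^{2} = 3136$)
$\frac{1}{\left(J + S\right) \frac{1}{w{\left(37,-192 \right)} + \left(18747 - 7168\right)}} = \frac{1}{\left(3136 - 31528\right) \frac{1}{\left(-2\right) 37 + \left(18747 - 7168\right)}} = \frac{1}{\left(-28392\right) \frac{1}{-74 + 11579}} = \frac{1}{\left(-28392\right) \frac{1}{11505}} = \frac{1}{- \frac{728}{295}} = - \frac{295}{728}$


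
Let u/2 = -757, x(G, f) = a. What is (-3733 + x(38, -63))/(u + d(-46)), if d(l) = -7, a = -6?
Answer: 3739/1521 ≈ 2.4583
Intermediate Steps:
x(G, f) = -6
u = -1514 (u = 2*(-757) = -1514)
(-3733 + x(38, -63))/(u + d(-46)) = (-3733 - 6)/(-1514 - 7) = -3739/(-1521) = -3739*(-1/1521) = 3739/1521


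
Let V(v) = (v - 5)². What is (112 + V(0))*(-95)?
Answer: -13015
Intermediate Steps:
V(v) = (-5 + v)²
(112 + V(0))*(-95) = (112 + (-5 + 0)²)*(-95) = (112 + (-5)²)*(-95) = (112 + 25)*(-95) = 137*(-95) = -13015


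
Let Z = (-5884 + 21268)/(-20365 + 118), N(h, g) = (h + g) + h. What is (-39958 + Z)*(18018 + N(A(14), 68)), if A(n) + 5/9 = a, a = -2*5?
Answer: -4871769403920/6749 ≈ -7.2185e+8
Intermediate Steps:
a = -10
A(n) = -95/9 (A(n) = -5/9 - 10 = -95/9)
N(h, g) = g + 2*h (N(h, g) = (g + h) + h = g + 2*h)
Z = -5128/6749 (Z = 15384/(-20247) = 15384*(-1/20247) = -5128/6749 ≈ -0.75982)
(-39958 + Z)*(18018 + N(A(14), 68)) = (-39958 - 5128/6749)*(18018 + (68 + 2*(-95/9))) = -269681670*(18018 + (68 - 190/9))/6749 = -269681670*(18018 + 422/9)/6749 = -269681670/6749*162584/9 = -4871769403920/6749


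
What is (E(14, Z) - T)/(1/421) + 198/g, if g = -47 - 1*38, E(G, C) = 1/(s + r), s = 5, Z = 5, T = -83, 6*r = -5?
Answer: 14892727/425 ≈ 35042.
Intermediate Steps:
r = -⅚ (r = (⅙)*(-5) = -⅚ ≈ -0.83333)
E(G, C) = 6/25 (E(G, C) = 1/(5 - ⅚) = 1/(25/6) = 6/25)
g = -85 (g = -47 - 38 = -85)
(E(14, Z) - T)/(1/421) + 198/g = (6/25 - 1*(-83))/(1/421) + 198/(-85) = (6/25 + 83)/(1/421) + 198*(-1/85) = (2081/25)*421 - 198/85 = 876101/25 - 198/85 = 14892727/425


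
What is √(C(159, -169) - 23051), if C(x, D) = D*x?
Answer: I*√49922 ≈ 223.43*I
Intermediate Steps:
√(C(159, -169) - 23051) = √(-169*159 - 23051) = √(-26871 - 23051) = √(-49922) = I*√49922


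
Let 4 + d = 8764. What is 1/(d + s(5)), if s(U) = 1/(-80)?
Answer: 80/700799 ≈ 0.00011416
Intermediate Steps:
d = 8760 (d = -4 + 8764 = 8760)
s(U) = -1/80
1/(d + s(5)) = 1/(8760 - 1/80) = 1/(700799/80) = 80/700799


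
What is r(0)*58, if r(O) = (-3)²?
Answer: 522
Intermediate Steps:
r(O) = 9
r(0)*58 = 9*58 = 522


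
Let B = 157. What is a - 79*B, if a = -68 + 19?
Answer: -12452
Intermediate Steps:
a = -49
a - 79*B = -49 - 79*157 = -49 - 12403 = -12452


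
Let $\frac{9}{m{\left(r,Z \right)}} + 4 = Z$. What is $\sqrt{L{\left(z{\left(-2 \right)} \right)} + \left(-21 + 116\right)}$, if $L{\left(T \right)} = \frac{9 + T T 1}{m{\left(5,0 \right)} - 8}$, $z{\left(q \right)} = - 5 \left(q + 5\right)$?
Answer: $\frac{\sqrt{121319}}{41} \approx 8.4953$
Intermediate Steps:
$m{\left(r,Z \right)} = \frac{9}{-4 + Z}$
$z{\left(q \right)} = -25 - 5 q$ ($z{\left(q \right)} = - 5 \left(5 + q\right) = -25 - 5 q$)
$L{\left(T \right)} = - \frac{36}{41} - \frac{4 T^{2}}{41}$ ($L{\left(T \right)} = \frac{9 + T T 1}{\frac{9}{-4 + 0} - 8} = \frac{9 + T^{2} \cdot 1}{\frac{9}{-4} - 8} = \frac{9 + T^{2}}{9 \left(- \frac{1}{4}\right) - 8} = \frac{9 + T^{2}}{- \frac{9}{4} - 8} = \frac{9 + T^{2}}{- \frac{41}{4}} = \left(9 + T^{2}\right) \left(- \frac{4}{41}\right) = - \frac{36}{41} - \frac{4 T^{2}}{41}$)
$\sqrt{L{\left(z{\left(-2 \right)} \right)} + \left(-21 + 116\right)} = \sqrt{\left(- \frac{36}{41} - \frac{4 \left(-25 - -10\right)^{2}}{41}\right) + \left(-21 + 116\right)} = \sqrt{\left(- \frac{36}{41} - \frac{4 \left(-25 + 10\right)^{2}}{41}\right) + 95} = \sqrt{\left(- \frac{36}{41} - \frac{4 \left(-15\right)^{2}}{41}\right) + 95} = \sqrt{\left(- \frac{36}{41} - \frac{900}{41}\right) + 95} = \sqrt{- \frac{936}{41} + 95} = \sqrt{\frac{2959}{41}} = \frac{\sqrt{121319}}{41}$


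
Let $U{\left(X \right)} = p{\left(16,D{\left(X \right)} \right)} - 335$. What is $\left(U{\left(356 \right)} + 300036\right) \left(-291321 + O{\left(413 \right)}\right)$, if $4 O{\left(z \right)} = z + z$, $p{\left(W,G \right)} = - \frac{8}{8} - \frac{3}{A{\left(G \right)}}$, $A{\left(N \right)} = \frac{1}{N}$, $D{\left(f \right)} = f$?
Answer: $-86936105364$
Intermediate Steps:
$p{\left(W,G \right)} = -1 - 3 G$ ($p{\left(W,G \right)} = - \frac{8}{8} - \frac{3}{\frac{1}{G}} = \left(-8\right) \frac{1}{8} - 3 G = -1 - 3 G$)
$O{\left(z \right)} = \frac{z}{2}$ ($O{\left(z \right)} = \frac{z + z}{4} = \frac{2 z}{4} = \frac{z}{2}$)
$U{\left(X \right)} = -336 - 3 X$ ($U{\left(X \right)} = \left(-1 - 3 X\right) - 335 = -336 - 3 X$)
$\left(U{\left(356 \right)} + 300036\right) \left(-291321 + O{\left(413 \right)}\right) = \left(\left(-336 - 1068\right) + 300036\right) \left(-291321 + \frac{1}{2} \cdot 413\right) = \left(\left(-336 - 1068\right) + 300036\right) \left(-291321 + \frac{413}{2}\right) = \left(-1404 + 300036\right) \left(- \frac{582229}{2}\right) = 298632 \left(- \frac{582229}{2}\right) = -86936105364$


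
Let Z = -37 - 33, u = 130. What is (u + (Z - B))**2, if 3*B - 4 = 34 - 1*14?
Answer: 2704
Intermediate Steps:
B = 8 (B = 4/3 + (34 - 1*14)/3 = 4/3 + (34 - 14)/3 = 4/3 + (1/3)*20 = 4/3 + 20/3 = 8)
Z = -70
(u + (Z - B))**2 = (130 + (-70 - 1*8))**2 = (130 + (-70 - 8))**2 = (130 - 78)**2 = 52**2 = 2704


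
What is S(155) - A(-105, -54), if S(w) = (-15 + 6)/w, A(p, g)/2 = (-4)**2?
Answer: -4969/155 ≈ -32.058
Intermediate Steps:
A(p, g) = 32 (A(p, g) = 2*(-4)**2 = 2*16 = 32)
S(w) = -9/w
S(155) - A(-105, -54) = -9/155 - 1*32 = -9*1/155 - 32 = -9/155 - 32 = -4969/155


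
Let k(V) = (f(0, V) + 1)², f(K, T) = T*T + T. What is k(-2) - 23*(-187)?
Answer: 4310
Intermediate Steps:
f(K, T) = T + T² (f(K, T) = T² + T = T + T²)
k(V) = (1 + V*(1 + V))² (k(V) = (V*(1 + V) + 1)² = (1 + V*(1 + V))²)
k(-2) - 23*(-187) = (1 - 2*(1 - 2))² - 23*(-187) = (1 - 2*(-1))² + 4301 = (1 + 2)² + 4301 = 3² + 4301 = 9 + 4301 = 4310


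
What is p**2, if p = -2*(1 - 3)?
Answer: 16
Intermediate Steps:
p = 4 (p = -(-4) = -2*(-2) = 4)
p**2 = 4**2 = 16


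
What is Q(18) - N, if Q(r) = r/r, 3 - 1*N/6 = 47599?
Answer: 285577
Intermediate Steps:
N = -285576 (N = 18 - 6*47599 = 18 - 285594 = -285576)
Q(r) = 1
Q(18) - N = 1 - 1*(-285576) = 1 + 285576 = 285577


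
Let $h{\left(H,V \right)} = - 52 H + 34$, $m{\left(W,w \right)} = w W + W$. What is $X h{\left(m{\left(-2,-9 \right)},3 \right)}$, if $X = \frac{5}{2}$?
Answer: $-1995$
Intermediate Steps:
$m{\left(W,w \right)} = W + W w$ ($m{\left(W,w \right)} = W w + W = W + W w$)
$h{\left(H,V \right)} = 34 - 52 H$
$X = \frac{5}{2}$ ($X = 5 \cdot \frac{1}{2} = \frac{5}{2} \approx 2.5$)
$X h{\left(m{\left(-2,-9 \right)},3 \right)} = \frac{5 \left(34 - 52 \left(- 2 \left(1 - 9\right)\right)\right)}{2} = \frac{5 \left(34 - 52 \left(\left(-2\right) \left(-8\right)\right)\right)}{2} = \frac{5 \left(34 - 832\right)}{2} = \frac{5}{2} \left(-798\right) = -1995$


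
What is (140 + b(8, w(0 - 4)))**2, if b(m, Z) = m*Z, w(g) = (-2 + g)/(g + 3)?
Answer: 35344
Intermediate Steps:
w(g) = (-2 + g)/(3 + g)
b(m, Z) = Z*m
(140 + b(8, w(0 - 4)))**2 = (140 + ((-2 + (0 - 4))/(3 + (0 - 4)))*8)**2 = (140 + ((-2 - 4)/(3 - 4))*8)**2 = (140 + (-6/(-1))*8)**2 = (140 - 1*(-6)*8)**2 = (140 + 6*8)**2 = (140 + 48)**2 = 188**2 = 35344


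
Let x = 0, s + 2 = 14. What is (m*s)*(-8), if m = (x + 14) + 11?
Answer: -2400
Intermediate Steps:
s = 12 (s = -2 + 14 = 12)
m = 25 (m = (0 + 14) + 11 = 14 + 11 = 25)
(m*s)*(-8) = (25*12)*(-8) = 300*(-8) = -2400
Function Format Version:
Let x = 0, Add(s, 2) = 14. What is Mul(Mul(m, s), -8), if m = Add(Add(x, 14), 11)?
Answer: -2400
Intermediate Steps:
s = 12 (s = Add(-2, 14) = 12)
m = 25 (m = Add(Add(0, 14), 11) = Add(14, 11) = 25)
Mul(Mul(m, s), -8) = Mul(Mul(25, 12), -8) = Mul(300, -8) = -2400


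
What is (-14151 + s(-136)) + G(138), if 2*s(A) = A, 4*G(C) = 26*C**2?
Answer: 109567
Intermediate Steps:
G(C) = 13*C**2/2 (G(C) = (26*C**2)/4 = 13*C**2/2)
s(A) = A/2
(-14151 + s(-136)) + G(138) = (-14151 + (1/2)*(-136)) + (13/2)*138**2 = (-14151 - 68) + (13/2)*19044 = -14219 + 123786 = 109567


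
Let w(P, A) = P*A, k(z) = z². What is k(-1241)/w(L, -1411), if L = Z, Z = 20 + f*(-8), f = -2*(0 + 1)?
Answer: -90593/2988 ≈ -30.319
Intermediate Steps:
f = -2 (f = -2*1 = -2)
Z = 36 (Z = 20 - 2*(-8) = 20 + 16 = 36)
L = 36
w(P, A) = A*P
k(-1241)/w(L, -1411) = (-1241)²/((-1411*36)) = 1540081/(-50796) = 1540081*(-1/50796) = -90593/2988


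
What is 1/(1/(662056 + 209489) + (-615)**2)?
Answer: 871545/329640107626 ≈ 2.6439e-6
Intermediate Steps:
1/(1/(662056 + 209489) + (-615)**2) = 1/(1/871545 + 378225) = 1/(329640107626/871545) = 871545/329640107626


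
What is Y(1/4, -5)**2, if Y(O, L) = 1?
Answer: 1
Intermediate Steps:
Y(1/4, -5)**2 = 1**2 = 1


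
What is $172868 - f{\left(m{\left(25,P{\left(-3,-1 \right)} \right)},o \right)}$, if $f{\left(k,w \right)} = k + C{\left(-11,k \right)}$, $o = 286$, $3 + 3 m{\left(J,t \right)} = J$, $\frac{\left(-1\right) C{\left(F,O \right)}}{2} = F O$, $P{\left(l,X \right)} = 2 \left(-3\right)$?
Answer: $\frac{518098}{3} \approx 1.727 \cdot 10^{5}$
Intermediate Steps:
$P{\left(l,X \right)} = -6$
$C{\left(F,O \right)} = - 2 F O$
$m{\left(J,t \right)} = -1 + \frac{J}{3}$
$f{\left(k,w \right)} = 23 k$ ($f{\left(k,w \right)} = k - - 22 k = k + 22 k = 23 k$)
$172868 - f{\left(m{\left(25,P{\left(-3,-1 \right)} \right)},o \right)} = 172868 - 23 \left(-1 + \frac{1}{3} \cdot 25\right) = 172868 - 23 \left(-1 + \frac{25}{3}\right) = 172868 - 23 \cdot \frac{22}{3} = 172868 - \frac{506}{3} = \frac{518098}{3}$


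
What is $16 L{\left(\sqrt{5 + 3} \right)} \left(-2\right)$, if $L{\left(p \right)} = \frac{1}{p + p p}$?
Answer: $- \frac{32}{7} + \frac{8 \sqrt{2}}{7} \approx -2.9552$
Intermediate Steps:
$L{\left(p \right)} = \frac{1}{p + p^{2}}$
$16 L{\left(\sqrt{5 + 3} \right)} \left(-2\right) = 16 \frac{1}{\sqrt{5 + 3} \left(1 + \sqrt{5 + 3}\right)} \left(-2\right) = 16 \frac{1}{\sqrt{8} \left(1 + \sqrt{8}\right)} \left(-2\right) = 16 \frac{1}{2 \sqrt{2} \left(1 + 2 \sqrt{2}\right)} \left(-2\right) = 16 \frac{\frac{1}{4} \sqrt{2}}{1 + 2 \sqrt{2}} \left(-2\right) = 16 \frac{\sqrt{2}}{4 \left(1 + 2 \sqrt{2}\right)} \left(-2\right) = \frac{4 \sqrt{2}}{1 + 2 \sqrt{2}} \left(-2\right) = - \frac{8 \sqrt{2}}{1 + 2 \sqrt{2}}$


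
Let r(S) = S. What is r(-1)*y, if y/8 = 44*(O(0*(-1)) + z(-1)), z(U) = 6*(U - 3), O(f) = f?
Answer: 8448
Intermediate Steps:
z(U) = -18 + 6*U (z(U) = 6*(-3 + U) = -18 + 6*U)
y = -8448 (y = 8*(44*(0*(-1) + (-18 + 6*(-1)))) = 8*(44*(0 + (-18 - 6))) = 8*(44*(0 - 24)) = 8*(44*(-24)) = 8*(-1056) = -8448)
r(-1)*y = -1*(-8448) = 8448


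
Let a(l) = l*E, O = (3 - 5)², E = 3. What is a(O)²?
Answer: 144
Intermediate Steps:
O = 4 (O = (-2)² = 4)
a(l) = 3*l (a(l) = l*3 = 3*l)
a(O)² = (3*4)² = 12² = 144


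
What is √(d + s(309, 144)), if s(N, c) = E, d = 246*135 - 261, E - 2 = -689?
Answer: √32262 ≈ 179.62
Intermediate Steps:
E = -687 (E = 2 - 689 = -687)
d = 32949 (d = 33210 - 261 = 32949)
s(N, c) = -687
√(d + s(309, 144)) = √(32949 - 687) = √32262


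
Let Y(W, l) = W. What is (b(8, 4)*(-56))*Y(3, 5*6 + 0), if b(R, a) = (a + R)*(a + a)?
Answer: -16128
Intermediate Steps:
b(R, a) = 2*a*(R + a) (b(R, a) = (R + a)*(2*a) = 2*a*(R + a))
(b(8, 4)*(-56))*Y(3, 5*6 + 0) = ((2*4*(8 + 4))*(-56))*3 = ((2*4*12)*(-56))*3 = (96*(-56))*3 = -5376*3 = -16128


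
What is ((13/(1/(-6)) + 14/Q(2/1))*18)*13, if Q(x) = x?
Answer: -16614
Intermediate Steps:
((13/(1/(-6)) + 14/Q(2/1))*18)*13 = ((13/(1/(-6)) + 14/((2/1)))*18)*13 = ((13/(-1/6) + 14/((2*1)))*18)*13 = ((13*(-6) + 14/2)*18)*13 = ((-78 + 14*(1/2))*18)*13 = ((-78 + 7)*18)*13 = -71*18*13 = -1278*13 = -16614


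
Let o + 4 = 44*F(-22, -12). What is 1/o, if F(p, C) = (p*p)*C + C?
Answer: -1/256084 ≈ -3.9050e-6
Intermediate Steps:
F(p, C) = C + C*p² (F(p, C) = p²*C + C = C*p² + C = C + C*p²)
o = -256084 (o = -4 + 44*(-12*(1 + (-22)²)) = -4 + 44*(-12*(1 + 484)) = -4 + 44*(-12*485) = -4 + 44*(-5820) = -4 - 256080 = -256084)
1/o = 1/(-256084) = -1/256084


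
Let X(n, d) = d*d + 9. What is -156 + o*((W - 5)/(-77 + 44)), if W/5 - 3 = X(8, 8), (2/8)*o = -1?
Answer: -1216/11 ≈ -110.55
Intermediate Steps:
o = -4 (o = 4*(-1) = -4)
X(n, d) = 9 + d² (X(n, d) = d² + 9 = 9 + d²)
W = 380 (W = 15 + 5*(9 + 8²) = 15 + 5*(9 + 64) = 15 + 5*73 = 15 + 365 = 380)
-156 + o*((W - 5)/(-77 + 44)) = -156 - 4*(380 - 5)/(-77 + 44) = -156 - 1500/(-33) = -156 - 1500*(-1)/33 = -156 - 4*(-125/11) = -156 + 500/11 = -1216/11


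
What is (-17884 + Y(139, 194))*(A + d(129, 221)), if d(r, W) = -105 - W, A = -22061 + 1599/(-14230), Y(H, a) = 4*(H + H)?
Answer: 2671516355074/7115 ≈ 3.7548e+8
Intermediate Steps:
Y(H, a) = 8*H (Y(H, a) = 4*(2*H) = 8*H)
A = -313929629/14230 (A = -22061 + 1599*(-1/14230) = -22061 - 1599/14230 = -313929629/14230 ≈ -22061.)
(-17884 + Y(139, 194))*(A + d(129, 221)) = (-17884 + 8*139)*(-313929629/14230 + (-105 - 1*221)) = (-17884 + 1112)*(-313929629/14230 + (-105 - 221)) = -16772*(-313929629/14230 - 326) = -16772*(-318568609/14230) = 2671516355074/7115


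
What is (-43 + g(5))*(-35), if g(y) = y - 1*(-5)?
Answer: 1155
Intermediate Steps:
g(y) = 5 + y (g(y) = y + 5 = 5 + y)
(-43 + g(5))*(-35) = (-43 + (5 + 5))*(-35) = (-43 + 10)*(-35) = -33*(-35) = 1155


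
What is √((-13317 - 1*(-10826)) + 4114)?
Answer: √1623 ≈ 40.286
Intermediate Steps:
√((-13317 - 1*(-10826)) + 4114) = √((-13317 + 10826) + 4114) = √(-2491 + 4114) = √1623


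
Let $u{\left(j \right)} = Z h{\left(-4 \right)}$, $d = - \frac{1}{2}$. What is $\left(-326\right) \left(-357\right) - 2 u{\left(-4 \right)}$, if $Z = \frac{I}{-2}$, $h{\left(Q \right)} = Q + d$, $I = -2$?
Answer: $116391$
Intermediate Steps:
$d = - \frac{1}{2}$ ($d = \left(-1\right) \frac{1}{2} = - \frac{1}{2} \approx -0.5$)
$h{\left(Q \right)} = - \frac{1}{2} + Q$ ($h{\left(Q \right)} = Q - \frac{1}{2} = - \frac{1}{2} + Q$)
$Z = 1$ ($Z = - \frac{2}{-2} = \left(-2\right) \left(- \frac{1}{2}\right) = 1$)
$u{\left(j \right)} = - \frac{9}{2}$ ($u{\left(j \right)} = 1 \left(- \frac{1}{2} - 4\right) = 1 \left(- \frac{9}{2}\right) = - \frac{9}{2}$)
$\left(-326\right) \left(-357\right) - 2 u{\left(-4 \right)} = \left(-326\right) \left(-357\right) + \left(\left(-2\right) \left(- \frac{9}{2}\right) + 0\right) = 116382 + \left(9 + 0\right) = 116382 + 9 = 116391$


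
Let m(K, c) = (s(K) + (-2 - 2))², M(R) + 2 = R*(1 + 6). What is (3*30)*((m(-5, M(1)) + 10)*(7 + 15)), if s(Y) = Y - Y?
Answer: 51480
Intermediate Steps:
s(Y) = 0
M(R) = -2 + 7*R (M(R) = -2 + R*(1 + 6) = -2 + R*7 = -2 + 7*R)
m(K, c) = 16 (m(K, c) = (0 + (-2 - 2))² = (0 - 4)² = (-4)² = 16)
(3*30)*((m(-5, M(1)) + 10)*(7 + 15)) = (3*30)*((16 + 10)*(7 + 15)) = 90*(26*22) = 90*572 = 51480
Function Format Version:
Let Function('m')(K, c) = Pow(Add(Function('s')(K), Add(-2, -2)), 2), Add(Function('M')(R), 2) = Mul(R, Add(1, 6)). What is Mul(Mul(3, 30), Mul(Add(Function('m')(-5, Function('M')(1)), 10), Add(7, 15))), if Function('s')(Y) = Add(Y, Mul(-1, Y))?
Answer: 51480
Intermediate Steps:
Function('s')(Y) = 0
Function('M')(R) = Add(-2, Mul(7, R)) (Function('M')(R) = Add(-2, Mul(R, Add(1, 6))) = Add(-2, Mul(R, 7)) = Add(-2, Mul(7, R)))
Function('m')(K, c) = 16 (Function('m')(K, c) = Pow(Add(0, Add(-2, -2)), 2) = Pow(Add(0, -4), 2) = Pow(-4, 2) = 16)
Mul(Mul(3, 30), Mul(Add(Function('m')(-5, Function('M')(1)), 10), Add(7, 15))) = Mul(Mul(3, 30), Mul(Add(16, 10), Add(7, 15))) = Mul(90, Mul(26, 22)) = Mul(90, 572) = 51480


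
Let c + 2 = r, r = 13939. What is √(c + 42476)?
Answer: √56413 ≈ 237.51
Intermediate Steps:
c = 13937 (c = -2 + 13939 = 13937)
√(c + 42476) = √(13937 + 42476) = √56413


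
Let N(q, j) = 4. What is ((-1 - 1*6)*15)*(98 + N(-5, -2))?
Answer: -10710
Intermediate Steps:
((-1 - 1*6)*15)*(98 + N(-5, -2)) = ((-1 - 1*6)*15)*(98 + 4) = ((-1 - 6)*15)*102 = -7*15*102 = -105*102 = -10710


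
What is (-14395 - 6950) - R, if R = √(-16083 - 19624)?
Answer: -21345 - I*√35707 ≈ -21345.0 - 188.96*I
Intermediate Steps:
R = I*√35707 (R = √(-35707) = I*√35707 ≈ 188.96*I)
(-14395 - 6950) - R = (-14395 - 6950) - I*√35707 = -21345 - I*√35707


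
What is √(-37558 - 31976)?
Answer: 3*I*√7726 ≈ 263.69*I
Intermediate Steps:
√(-37558 - 31976) = √(-69534) = 3*I*√7726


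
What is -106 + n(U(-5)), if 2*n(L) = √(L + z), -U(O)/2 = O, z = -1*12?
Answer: -106 + I*√2/2 ≈ -106.0 + 0.70711*I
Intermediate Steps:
z = -12
U(O) = -2*O
n(L) = √(-12 + L)/2 (n(L) = √(L - 12)/2 = √(-12 + L)/2)
-106 + n(U(-5)) = -106 + √(-12 - 2*(-5))/2 = -106 + √(-12 + 10)/2 = -106 + √(-2)/2 = -106 + (I*√2)/2 = -106 + I*√2/2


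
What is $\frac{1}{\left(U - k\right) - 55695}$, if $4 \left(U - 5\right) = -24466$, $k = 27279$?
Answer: $- \frac{2}{178171} \approx -1.1225 \cdot 10^{-5}$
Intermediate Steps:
$U = - \frac{12223}{2}$ ($U = 5 + \frac{1}{4} \left(-24466\right) = 5 - \frac{12233}{2} = - \frac{12223}{2} \approx -6111.5$)
$\frac{1}{\left(U - k\right) - 55695} = \frac{1}{\left(- \frac{12223}{2} - 27279\right) - 55695} = \frac{1}{- \frac{66781}{2} - 55695} = \frac{1}{- \frac{178171}{2}} = - \frac{2}{178171}$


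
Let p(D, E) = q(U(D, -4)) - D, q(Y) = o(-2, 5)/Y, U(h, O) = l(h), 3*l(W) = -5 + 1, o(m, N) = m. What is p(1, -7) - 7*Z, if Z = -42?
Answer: 589/2 ≈ 294.50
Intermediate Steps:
l(W) = -4/3 (l(W) = (-5 + 1)/3 = (1/3)*(-4) = -4/3)
U(h, O) = -4/3
q(Y) = -2/Y
p(D, E) = 3/2 - D (p(D, E) = -2/(-4/3) - D = -2*(-3/4) - D = 3/2 - D)
p(1, -7) - 7*Z = (3/2 - 1*1) - 7*(-42) = (3/2 - 1) + 294 = 1/2 + 294 = 589/2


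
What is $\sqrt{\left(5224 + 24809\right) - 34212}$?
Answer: $i \sqrt{4179} \approx 64.645 i$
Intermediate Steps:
$\sqrt{\left(5224 + 24809\right) - 34212} = \sqrt{30033 - 34212} = \sqrt{-4179} = i \sqrt{4179}$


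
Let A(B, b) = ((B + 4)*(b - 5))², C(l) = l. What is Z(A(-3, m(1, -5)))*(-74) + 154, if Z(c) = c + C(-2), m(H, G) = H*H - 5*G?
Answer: -32332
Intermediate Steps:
m(H, G) = H² - 5*G
A(B, b) = (-5 + b)²*(4 + B)² (A(B, b) = ((4 + B)*(-5 + b))² = ((-5 + b)*(4 + B))² = (-5 + b)²*(4 + B)²)
Z(c) = -2 + c (Z(c) = c - 2 = -2 + c)
Z(A(-3, m(1, -5)))*(-74) + 154 = (-2 + (-5 + (1² - 5*(-5)))²*(4 - 3)²)*(-74) + 154 = (-2 + (-5 + (1 + 25))²*1²)*(-74) + 154 = (-2 + (-5 + 26)²*1)*(-74) + 154 = (-2 + 21²*1)*(-74) + 154 = (-2 + 441*1)*(-74) + 154 = (-2 + 441)*(-74) + 154 = 439*(-74) + 154 = -32486 + 154 = -32332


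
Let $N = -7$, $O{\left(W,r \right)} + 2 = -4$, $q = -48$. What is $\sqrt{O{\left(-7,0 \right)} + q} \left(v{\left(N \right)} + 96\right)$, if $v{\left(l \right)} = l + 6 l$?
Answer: $141 i \sqrt{6} \approx 345.38 i$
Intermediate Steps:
$O{\left(W,r \right)} = -6$ ($O{\left(W,r \right)} = -2 - 4 = -6$)
$v{\left(l \right)} = 7 l$
$\sqrt{O{\left(-7,0 \right)} + q} \left(v{\left(N \right)} + 96\right) = \sqrt{-6 - 48} \left(7 \left(-7\right) + 96\right) = \sqrt{-54} \left(-49 + 96\right) = 3 i \sqrt{6} \cdot 47 = 141 i \sqrt{6}$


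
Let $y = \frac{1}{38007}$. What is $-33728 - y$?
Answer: $- \frac{1281900097}{38007} \approx -33728.0$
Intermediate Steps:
$y = \frac{1}{38007} \approx 2.6311 \cdot 10^{-5}$
$-33728 - y = -33728 - \frac{1}{38007} = - \frac{1281900097}{38007}$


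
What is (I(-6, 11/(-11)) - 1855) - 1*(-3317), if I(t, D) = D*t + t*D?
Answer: 1474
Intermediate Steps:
I(t, D) = 2*D*t (I(t, D) = D*t + D*t = 2*D*t)
(I(-6, 11/(-11)) - 1855) - 1*(-3317) = (2*(11/(-11))*(-6) - 1855) - 1*(-3317) = (2*(11*(-1/11))*(-6) - 1855) + 3317 = (2*(-1)*(-6) - 1855) + 3317 = (12 - 1855) + 3317 = -1843 + 3317 = 1474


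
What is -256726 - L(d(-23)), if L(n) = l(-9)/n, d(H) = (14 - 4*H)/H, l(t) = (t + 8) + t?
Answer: -13606593/53 ≈ -2.5673e+5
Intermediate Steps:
l(t) = 8 + 2*t (l(t) = (8 + t) + t = 8 + 2*t)
d(H) = (14 - 4*H)/H
L(n) = -10/n (L(n) = (8 + 2*(-9))/n = (8 - 18)/n = -10/n)
-256726 - L(d(-23)) = -256726 - (-10)/(-4 + 14/(-23)) = -256726 - (-10)/(-4 + 14*(-1/23)) = -256726 - (-10)/(-4 - 14/23) = -256726 - (-10)/(-106/23) = -256726 - (-10)*(-23)/106 = -256726 - 1*115/53 = -256726 - 115/53 = -13606593/53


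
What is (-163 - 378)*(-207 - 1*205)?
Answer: 222892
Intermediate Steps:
(-163 - 378)*(-207 - 1*205) = -541*(-207 - 205) = -541*(-412) = 222892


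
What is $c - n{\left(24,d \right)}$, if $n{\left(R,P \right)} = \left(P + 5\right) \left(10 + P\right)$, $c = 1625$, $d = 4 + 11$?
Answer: $1125$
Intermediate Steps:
$d = 15$
$n{\left(R,P \right)} = \left(5 + P\right) \left(10 + P\right)$
$c - n{\left(24,d \right)} = 1625 - \left(50 + 15^{2} + 15 \cdot 15\right) = 1625 - \left(50 + 225 + 225\right) = 1625 - 500 = 1125$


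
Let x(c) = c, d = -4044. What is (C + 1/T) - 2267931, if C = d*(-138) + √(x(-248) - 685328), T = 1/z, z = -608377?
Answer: -2318236 + 142*I*√34 ≈ -2.3182e+6 + 828.0*I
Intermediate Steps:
T = -1/608377 (T = 1/(-608377) = -1/608377 ≈ -1.6437e-6)
C = 558072 + 142*I*√34 (C = -4044*(-138) + √(-248 - 685328) = 558072 + √(-685576) = 558072 + 142*I*√34 ≈ 5.5807e+5 + 828.0*I)
(C + 1/T) - 2267931 = ((558072 + 142*I*√34) + 1/(-1/608377)) - 2267931 = ((558072 + 142*I*√34) - 608377) - 2267931 = (-50305 + 142*I*√34) - 2267931 = -2318236 + 142*I*√34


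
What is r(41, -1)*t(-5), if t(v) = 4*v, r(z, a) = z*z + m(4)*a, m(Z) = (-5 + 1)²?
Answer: -33300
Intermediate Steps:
m(Z) = 16 (m(Z) = (-4)² = 16)
r(z, a) = z² + 16*a (r(z, a) = z*z + 16*a = z² + 16*a)
r(41, -1)*t(-5) = (41² + 16*(-1))*(4*(-5)) = (1681 - 16)*(-20) = 1665*(-20) = -33300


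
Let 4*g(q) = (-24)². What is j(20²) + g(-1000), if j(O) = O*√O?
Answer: 8144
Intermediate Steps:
j(O) = O^(3/2)
g(q) = 144 (g(q) = (¼)*(-24)² = (¼)*576 = 144)
j(20²) + g(-1000) = (20²)^(3/2) + 144 = 400^(3/2) + 144 = 8000 + 144 = 8144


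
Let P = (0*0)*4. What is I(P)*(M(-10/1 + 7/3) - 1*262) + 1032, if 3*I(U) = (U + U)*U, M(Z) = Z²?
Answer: 1032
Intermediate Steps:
P = 0 (P = 0*4 = 0)
I(U) = 2*U²/3 (I(U) = ((U + U)*U)/3 = ((2*U)*U)/3 = (2*U²)/3 = 2*U²/3)
I(P)*(M(-10/1 + 7/3) - 1*262) + 1032 = ((⅔)*0²)*((-10/1 + 7/3)² - 1*262) + 1032 = ((⅔)*0)*((-10*1 + 7*(⅓))² - 262) + 1032 = 0*((-10 + 7/3)² - 262) + 1032 = 0*((-23/3)² - 262) + 1032 = 0*(529/9 - 262) + 1032 = 0*(-1829/9) + 1032 = 0 + 1032 = 1032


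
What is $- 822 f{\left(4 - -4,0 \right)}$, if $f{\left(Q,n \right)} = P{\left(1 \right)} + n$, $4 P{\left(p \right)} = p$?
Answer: $- \frac{411}{2} \approx -205.5$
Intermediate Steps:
$P{\left(p \right)} = \frac{p}{4}$
$f{\left(Q,n \right)} = \frac{1}{4} + n$ ($f{\left(Q,n \right)} = \frac{1}{4} \cdot 1 + n = \frac{1}{4} + n$)
$- 822 f{\left(4 - -4,0 \right)} = - 822 \left(\frac{1}{4} + 0\right) = \left(-822\right) \frac{1}{4} = - \frac{411}{2}$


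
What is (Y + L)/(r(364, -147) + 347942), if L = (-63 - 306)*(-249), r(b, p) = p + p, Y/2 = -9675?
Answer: 72531/347648 ≈ 0.20863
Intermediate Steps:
Y = -19350 (Y = 2*(-9675) = -19350)
r(b, p) = 2*p
L = 91881 (L = -369*(-249) = 91881)
(Y + L)/(r(364, -147) + 347942) = (-19350 + 91881)/(2*(-147) + 347942) = 72531/(-294 + 347942) = 72531/347648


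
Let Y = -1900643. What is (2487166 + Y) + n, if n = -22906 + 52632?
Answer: 616249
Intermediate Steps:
n = 29726
(2487166 + Y) + n = (2487166 - 1900643) + 29726 = 586523 + 29726 = 616249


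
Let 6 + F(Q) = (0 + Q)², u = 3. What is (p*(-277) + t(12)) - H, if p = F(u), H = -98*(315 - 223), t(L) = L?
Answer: 8197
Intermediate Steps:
F(Q) = -6 + Q² (F(Q) = -6 + (0 + Q)² = -6 + Q²)
H = -9016 (H = -98*92 = -9016)
p = 3 (p = -6 + 3² = -6 + 9 = 3)
(p*(-277) + t(12)) - H = (3*(-277) + 12) - 1*(-9016) = (-831 + 12) + 9016 = -819 + 9016 = 8197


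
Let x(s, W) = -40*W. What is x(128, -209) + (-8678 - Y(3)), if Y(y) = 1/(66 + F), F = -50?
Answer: -5089/16 ≈ -318.06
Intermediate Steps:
Y(y) = 1/16 (Y(y) = 1/(66 - 50) = 1/16)
x(128, -209) + (-8678 - Y(3)) = -40*(-209) + (-8678 - 1*1/16) = 8360 + (-8678 - 1/16) = 8360 - 138849/16 = -5089/16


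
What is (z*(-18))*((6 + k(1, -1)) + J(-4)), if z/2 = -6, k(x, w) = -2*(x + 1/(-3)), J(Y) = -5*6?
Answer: -5472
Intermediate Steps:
J(Y) = -30
k(x, w) = 2/3 - 2*x (k(x, w) = -2*(x - 1/3) = -2*(-1/3 + x) = 2/3 - 2*x)
z = -12 (z = 2*(-6) = -12)
(z*(-18))*((6 + k(1, -1)) + J(-4)) = (-12*(-18))*((6 + (2/3 - 2*1)) - 30) = 216*((6 + (2/3 - 2)) - 30) = 216*((6 - 4/3) - 30) = 216*(14/3 - 30) = 216*(-76/3) = -5472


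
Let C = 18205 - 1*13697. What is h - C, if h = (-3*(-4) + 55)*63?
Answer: -287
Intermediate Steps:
h = 4221 (h = (12 + 55)*63 = 67*63 = 4221)
C = 4508 (C = 18205 - 13697 = 4508)
h - C = 4221 - 1*4508 = 4221 - 4508 = -287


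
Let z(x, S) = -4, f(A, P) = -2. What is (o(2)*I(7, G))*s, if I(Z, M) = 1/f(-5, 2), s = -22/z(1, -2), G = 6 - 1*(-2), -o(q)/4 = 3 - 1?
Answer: 22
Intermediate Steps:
o(q) = -8 (o(q) = -4*(3 - 1) = -4*2 = -8)
G = 8 (G = 6 + 2 = 8)
s = 11/2 (s = -22/(-4) = -22*(-¼) = 11/2 ≈ 5.5000)
I(Z, M) = -½ (I(Z, M) = 1/(-2) = -½)
(o(2)*I(7, G))*s = -8*(-½)*(11/2) = 4*(11/2) = 22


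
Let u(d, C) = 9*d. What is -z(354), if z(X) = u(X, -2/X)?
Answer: -3186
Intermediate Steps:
z(X) = 9*X
-z(354) = -9*354 = -1*3186 = -3186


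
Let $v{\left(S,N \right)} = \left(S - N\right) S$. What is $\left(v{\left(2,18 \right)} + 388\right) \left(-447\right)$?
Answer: $-159132$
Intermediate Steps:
$v{\left(S,N \right)} = S \left(S - N\right)$
$\left(v{\left(2,18 \right)} + 388\right) \left(-447\right) = \left(2 \left(2 - 18\right) + 388\right) \left(-447\right) = \left(2 \left(-16\right) + 388\right) \left(-447\right) = \left(-32 + 388\right) \left(-447\right) = 356 \left(-447\right) = -159132$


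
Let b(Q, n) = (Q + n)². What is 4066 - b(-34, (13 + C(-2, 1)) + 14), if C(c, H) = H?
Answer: 4030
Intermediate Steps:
4066 - b(-34, (13 + C(-2, 1)) + 14) = 4066 - (-34 + ((13 + 1) + 14))² = 4066 - (-34 + (14 + 14))² = 4066 - (-34 + 28)² = 4066 - 1*(-6)² = 4066 - 1*36 = 4066 - 36 = 4030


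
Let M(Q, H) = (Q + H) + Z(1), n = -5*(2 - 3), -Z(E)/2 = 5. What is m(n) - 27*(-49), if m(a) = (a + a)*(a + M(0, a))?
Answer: 1323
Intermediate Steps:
Z(E) = -10 (Z(E) = -2*5 = -10)
n = 5 (n = -5*(-1) = 5)
M(Q, H) = -10 + H + Q (M(Q, H) = (Q + H) - 10 = (H + Q) - 10 = -10 + H + Q)
m(a) = 2*a*(-10 + 2*a) (m(a) = (a + a)*(a + (-10 + a + 0)) = (2*a)*(a + (-10 + a)) = (2*a)*(-10 + 2*a) = 2*a*(-10 + 2*a))
m(n) - 27*(-49) = 4*5*(-5 + 5) - 27*(-49) = 4*5*0 + 1323 = 0 + 1323 = 1323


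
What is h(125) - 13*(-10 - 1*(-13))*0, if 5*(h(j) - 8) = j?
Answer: 33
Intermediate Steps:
h(j) = 8 + j/5
h(125) - 13*(-10 - 1*(-13))*0 = (8 + (⅕)*125) - 13*(-10 - 1*(-13))*0 = (8 + 25) - 13*(-10 + 13)*0 = 33 - 13*3*0 = 33 - 39*0 = 33 + 0 = 33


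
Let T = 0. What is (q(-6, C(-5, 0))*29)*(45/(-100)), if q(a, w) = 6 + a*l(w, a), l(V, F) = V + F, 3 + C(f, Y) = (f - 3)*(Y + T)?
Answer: -783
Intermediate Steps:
C(f, Y) = -3 + Y*(-3 + f) (C(f, Y) = -3 + (f - 3)*(Y + 0) = -3 + (-3 + f)*Y = -3 + Y*(-3 + f))
l(V, F) = F + V
q(a, w) = 6 + a*(a + w)
(q(-6, C(-5, 0))*29)*(45/(-100)) = ((6 - 6*(-6 + (-3 - 3*0 + 0*(-5))))*29)*(45/(-100)) = ((6 - 6*(-6 + (-3 + 0 + 0)))*29)*(45*(-1/100)) = ((6 - 6*(-6 - 3))*29)*(-9/20) = ((6 - 6*(-9))*29)*(-9/20) = ((6 + 54)*29)*(-9/20) = (60*29)*(-9/20) = 1740*(-9/20) = -783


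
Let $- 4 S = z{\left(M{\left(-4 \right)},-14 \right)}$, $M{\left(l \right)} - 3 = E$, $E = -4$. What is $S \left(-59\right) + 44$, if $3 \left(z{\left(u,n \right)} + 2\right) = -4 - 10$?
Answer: $- \frac{163}{3} \approx -54.333$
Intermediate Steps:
$M{\left(l \right)} = -1$ ($M{\left(l \right)} = 3 - 4 = -1$)
$z{\left(u,n \right)} = - \frac{20}{3}$ ($z{\left(u,n \right)} = -2 + \frac{-4 - 10}{3} = -2 + \frac{1}{3} \left(-14\right) = -2 - \frac{14}{3} = - \frac{20}{3}$)
$S = \frac{5}{3}$ ($S = \left(- \frac{1}{4}\right) \left(- \frac{20}{3}\right) = \frac{5}{3} \approx 1.6667$)
$S \left(-59\right) + 44 = \frac{5}{3} \left(-59\right) + 44 = - \frac{295}{3} + 44 = - \frac{163}{3}$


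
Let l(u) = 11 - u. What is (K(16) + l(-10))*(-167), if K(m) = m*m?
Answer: -46259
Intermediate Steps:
K(m) = m²
(K(16) + l(-10))*(-167) = (16² + (11 - 1*(-10)))*(-167) = (256 + (11 + 10))*(-167) = (256 + 21)*(-167) = 277*(-167) = -46259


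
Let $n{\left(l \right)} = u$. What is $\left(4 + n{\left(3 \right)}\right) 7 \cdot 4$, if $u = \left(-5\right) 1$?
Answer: $-28$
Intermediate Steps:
$u = -5$
$n{\left(l \right)} = -5$
$\left(4 + n{\left(3 \right)}\right) 7 \cdot 4 = \left(4 - 5\right) 7 \cdot 4 = \left(-1\right) 7 \cdot 4 = \left(-7\right) 4 = -28$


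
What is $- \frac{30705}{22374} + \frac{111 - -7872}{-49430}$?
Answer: $- \frac{141363316}{92162235} \approx -1.5339$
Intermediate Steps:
$- \frac{30705}{22374} + \frac{111 - -7872}{-49430} = \left(-30705\right) \frac{1}{22374} + \left(111 + 7872\right) \left(- \frac{1}{49430}\right) = - \frac{10235}{7458} + 7983 \left(- \frac{1}{49430}\right) = - \frac{10235}{7458} - \frac{7983}{49430} = - \frac{141363316}{92162235}$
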